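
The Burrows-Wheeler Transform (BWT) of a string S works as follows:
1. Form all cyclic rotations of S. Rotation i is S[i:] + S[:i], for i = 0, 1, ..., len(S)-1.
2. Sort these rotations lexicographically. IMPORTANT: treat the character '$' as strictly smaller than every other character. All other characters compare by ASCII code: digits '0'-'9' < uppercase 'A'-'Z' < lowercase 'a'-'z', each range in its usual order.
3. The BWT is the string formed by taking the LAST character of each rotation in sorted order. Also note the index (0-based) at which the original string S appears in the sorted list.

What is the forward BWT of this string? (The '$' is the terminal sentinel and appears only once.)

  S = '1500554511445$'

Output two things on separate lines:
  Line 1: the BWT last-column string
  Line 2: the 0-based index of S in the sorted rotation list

All 14 rotations (rotation i = S[i:]+S[:i]):
  rot[0] = 1500554511445$
  rot[1] = 500554511445$1
  rot[2] = 00554511445$15
  rot[3] = 0554511445$150
  rot[4] = 554511445$1500
  rot[5] = 54511445$15005
  rot[6] = 4511445$150055
  rot[7] = 511445$1500554
  rot[8] = 11445$15005545
  rot[9] = 1445$150055451
  rot[10] = 445$1500554511
  rot[11] = 45$15005545114
  rot[12] = 5$150055451144
  rot[13] = $1500554511445
Sorted (with $ < everything):
  sorted[0] = $1500554511445  (last char: '5')
  sorted[1] = 00554511445$15  (last char: '5')
  sorted[2] = 0554511445$150  (last char: '0')
  sorted[3] = 11445$15005545  (last char: '5')
  sorted[4] = 1445$150055451  (last char: '1')
  sorted[5] = 1500554511445$  (last char: '$')
  sorted[6] = 445$1500554511  (last char: '1')
  sorted[7] = 45$15005545114  (last char: '4')
  sorted[8] = 4511445$150055  (last char: '5')
  sorted[9] = 5$150055451144  (last char: '4')
  sorted[10] = 500554511445$1  (last char: '1')
  sorted[11] = 511445$1500554  (last char: '4')
  sorted[12] = 54511445$15005  (last char: '5')
  sorted[13] = 554511445$1500  (last char: '0')
Last column: 55051$14541450
Original string S is at sorted index 5

Answer: 55051$14541450
5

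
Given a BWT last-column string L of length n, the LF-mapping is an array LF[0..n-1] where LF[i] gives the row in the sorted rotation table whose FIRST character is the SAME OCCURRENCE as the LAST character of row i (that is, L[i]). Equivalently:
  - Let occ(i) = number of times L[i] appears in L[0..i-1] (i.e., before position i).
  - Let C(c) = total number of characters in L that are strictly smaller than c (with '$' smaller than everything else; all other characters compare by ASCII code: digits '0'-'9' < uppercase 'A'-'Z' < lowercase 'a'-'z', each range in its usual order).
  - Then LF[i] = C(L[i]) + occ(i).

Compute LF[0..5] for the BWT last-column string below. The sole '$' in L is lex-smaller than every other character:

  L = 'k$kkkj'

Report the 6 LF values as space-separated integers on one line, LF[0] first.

Char counts: '$':1, 'j':1, 'k':4
C (first-col start): C('$')=0, C('j')=1, C('k')=2
L[0]='k': occ=0, LF[0]=C('k')+0=2+0=2
L[1]='$': occ=0, LF[1]=C('$')+0=0+0=0
L[2]='k': occ=1, LF[2]=C('k')+1=2+1=3
L[3]='k': occ=2, LF[3]=C('k')+2=2+2=4
L[4]='k': occ=3, LF[4]=C('k')+3=2+3=5
L[5]='j': occ=0, LF[5]=C('j')+0=1+0=1

Answer: 2 0 3 4 5 1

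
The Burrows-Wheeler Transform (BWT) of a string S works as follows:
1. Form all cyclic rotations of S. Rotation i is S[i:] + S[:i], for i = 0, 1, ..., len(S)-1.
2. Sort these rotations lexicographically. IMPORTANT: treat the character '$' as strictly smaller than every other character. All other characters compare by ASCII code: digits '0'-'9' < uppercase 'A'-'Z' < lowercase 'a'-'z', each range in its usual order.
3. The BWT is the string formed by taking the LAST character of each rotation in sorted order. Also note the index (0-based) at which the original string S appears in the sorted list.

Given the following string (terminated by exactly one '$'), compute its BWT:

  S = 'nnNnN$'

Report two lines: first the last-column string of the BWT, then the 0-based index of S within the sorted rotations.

Answer: NnnNn$
5

Derivation:
All 6 rotations (rotation i = S[i:]+S[:i]):
  rot[0] = nnNnN$
  rot[1] = nNnN$n
  rot[2] = NnN$nn
  rot[3] = nN$nnN
  rot[4] = N$nnNn
  rot[5] = $nnNnN
Sorted (with $ < everything):
  sorted[0] = $nnNnN  (last char: 'N')
  sorted[1] = N$nnNn  (last char: 'n')
  sorted[2] = NnN$nn  (last char: 'n')
  sorted[3] = nN$nnN  (last char: 'N')
  sorted[4] = nNnN$n  (last char: 'n')
  sorted[5] = nnNnN$  (last char: '$')
Last column: NnnNn$
Original string S is at sorted index 5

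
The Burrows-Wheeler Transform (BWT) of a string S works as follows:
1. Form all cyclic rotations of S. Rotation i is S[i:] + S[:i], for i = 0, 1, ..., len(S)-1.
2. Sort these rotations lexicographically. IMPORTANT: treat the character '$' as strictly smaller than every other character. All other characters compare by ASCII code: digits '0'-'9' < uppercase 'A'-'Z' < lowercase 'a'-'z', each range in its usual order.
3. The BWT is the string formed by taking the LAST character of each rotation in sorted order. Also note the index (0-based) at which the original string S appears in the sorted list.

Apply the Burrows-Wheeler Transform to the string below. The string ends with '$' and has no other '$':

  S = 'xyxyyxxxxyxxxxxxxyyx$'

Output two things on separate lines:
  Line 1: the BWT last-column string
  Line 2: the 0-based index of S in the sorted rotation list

All 21 rotations (rotation i = S[i:]+S[:i]):
  rot[0] = xyxyyxxxxyxxxxxxxyyx$
  rot[1] = yxyyxxxxyxxxxxxxyyx$x
  rot[2] = xyyxxxxyxxxxxxxyyx$xy
  rot[3] = yyxxxxyxxxxxxxyyx$xyx
  rot[4] = yxxxxyxxxxxxxyyx$xyxy
  rot[5] = xxxxyxxxxxxxyyx$xyxyy
  rot[6] = xxxyxxxxxxxyyx$xyxyyx
  rot[7] = xxyxxxxxxxyyx$xyxyyxx
  rot[8] = xyxxxxxxxyyx$xyxyyxxx
  rot[9] = yxxxxxxxyyx$xyxyyxxxx
  rot[10] = xxxxxxxyyx$xyxyyxxxxy
  rot[11] = xxxxxxyyx$xyxyyxxxxyx
  rot[12] = xxxxxyyx$xyxyyxxxxyxx
  rot[13] = xxxxyyx$xyxyyxxxxyxxx
  rot[14] = xxxyyx$xyxyyxxxxyxxxx
  rot[15] = xxyyx$xyxyyxxxxyxxxxx
  rot[16] = xyyx$xyxyyxxxxyxxxxxx
  rot[17] = yyx$xyxyyxxxxyxxxxxxx
  rot[18] = yx$xyxyyxxxxyxxxxxxxy
  rot[19] = x$xyxyyxxxxyxxxxxxxyy
  rot[20] = $xyxyyxxxxyxxxxxxxyyx
Sorted (with $ < everything):
  sorted[0] = $xyxyyxxxxyxxxxxxxyyx  (last char: 'x')
  sorted[1] = x$xyxyyxxxxyxxxxxxxyy  (last char: 'y')
  sorted[2] = xxxxxxxyyx$xyxyyxxxxy  (last char: 'y')
  sorted[3] = xxxxxxyyx$xyxyyxxxxyx  (last char: 'x')
  sorted[4] = xxxxxyyx$xyxyyxxxxyxx  (last char: 'x')
  sorted[5] = xxxxyxxxxxxxyyx$xyxyy  (last char: 'y')
  sorted[6] = xxxxyyx$xyxyyxxxxyxxx  (last char: 'x')
  sorted[7] = xxxyxxxxxxxyyx$xyxyyx  (last char: 'x')
  sorted[8] = xxxyyx$xyxyyxxxxyxxxx  (last char: 'x')
  sorted[9] = xxyxxxxxxxyyx$xyxyyxx  (last char: 'x')
  sorted[10] = xxyyx$xyxyyxxxxyxxxxx  (last char: 'x')
  sorted[11] = xyxxxxxxxyyx$xyxyyxxx  (last char: 'x')
  sorted[12] = xyxyyxxxxyxxxxxxxyyx$  (last char: '$')
  sorted[13] = xyyx$xyxyyxxxxyxxxxxx  (last char: 'x')
  sorted[14] = xyyxxxxyxxxxxxxyyx$xy  (last char: 'y')
  sorted[15] = yx$xyxyyxxxxyxxxxxxxy  (last char: 'y')
  sorted[16] = yxxxxxxxyyx$xyxyyxxxx  (last char: 'x')
  sorted[17] = yxxxxyxxxxxxxyyx$xyxy  (last char: 'y')
  sorted[18] = yxyyxxxxyxxxxxxxyyx$x  (last char: 'x')
  sorted[19] = yyx$xyxyyxxxxyxxxxxxx  (last char: 'x')
  sorted[20] = yyxxxxyxxxxxxxyyx$xyx  (last char: 'x')
Last column: xyyxxyxxxxxx$xyyxyxxx
Original string S is at sorted index 12

Answer: xyyxxyxxxxxx$xyyxyxxx
12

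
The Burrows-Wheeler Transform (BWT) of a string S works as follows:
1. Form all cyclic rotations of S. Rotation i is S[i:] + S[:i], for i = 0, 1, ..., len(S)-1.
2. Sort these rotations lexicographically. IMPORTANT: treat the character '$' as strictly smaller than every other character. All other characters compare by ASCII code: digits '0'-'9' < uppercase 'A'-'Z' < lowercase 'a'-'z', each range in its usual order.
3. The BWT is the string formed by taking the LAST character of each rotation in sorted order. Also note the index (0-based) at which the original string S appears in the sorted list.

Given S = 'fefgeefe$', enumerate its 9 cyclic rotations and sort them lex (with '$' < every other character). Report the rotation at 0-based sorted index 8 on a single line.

Answer: geefe$fef

Derivation:
All 9 rotations (rotation i = S[i:]+S[:i]):
  rot[0] = fefgeefe$
  rot[1] = efgeefe$f
  rot[2] = fgeefe$fe
  rot[3] = geefe$fef
  rot[4] = eefe$fefg
  rot[5] = efe$fefge
  rot[6] = fe$fefgee
  rot[7] = e$fefgeef
  rot[8] = $fefgeefe
Sorted (with $ < everything):
  sorted[0] = $fefgeefe
  sorted[1] = e$fefgeef
  sorted[2] = eefe$fefg
  sorted[3] = efe$fefge
  sorted[4] = efgeefe$f
  sorted[5] = fe$fefgee
  sorted[6] = fefgeefe$
  sorted[7] = fgeefe$fe
  sorted[8] = geefe$fef
sorted[8] = geefe$fef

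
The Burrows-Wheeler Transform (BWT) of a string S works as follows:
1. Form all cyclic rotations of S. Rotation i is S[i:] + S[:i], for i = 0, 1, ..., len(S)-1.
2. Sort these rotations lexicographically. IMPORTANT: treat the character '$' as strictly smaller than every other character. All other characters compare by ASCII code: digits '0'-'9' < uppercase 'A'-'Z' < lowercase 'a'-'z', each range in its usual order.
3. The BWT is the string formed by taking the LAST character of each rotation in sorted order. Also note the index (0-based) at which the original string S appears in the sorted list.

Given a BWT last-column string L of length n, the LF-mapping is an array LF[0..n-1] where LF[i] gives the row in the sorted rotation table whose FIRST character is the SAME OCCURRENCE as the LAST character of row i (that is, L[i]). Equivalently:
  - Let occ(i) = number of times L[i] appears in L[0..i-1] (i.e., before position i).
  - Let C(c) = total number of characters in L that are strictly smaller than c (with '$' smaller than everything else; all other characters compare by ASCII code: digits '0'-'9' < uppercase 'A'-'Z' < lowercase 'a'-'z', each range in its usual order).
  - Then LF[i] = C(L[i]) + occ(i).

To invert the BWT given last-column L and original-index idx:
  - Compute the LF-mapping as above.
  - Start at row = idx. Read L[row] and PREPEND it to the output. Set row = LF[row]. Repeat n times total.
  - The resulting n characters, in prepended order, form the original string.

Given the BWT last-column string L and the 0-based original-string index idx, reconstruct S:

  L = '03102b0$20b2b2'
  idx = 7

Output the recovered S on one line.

Answer: 22b100202bb30$

Derivation:
LF mapping: 1 10 5 2 6 11 3 0 7 4 12 8 13 9
Walk LF starting at row 7, prepending L[row]:
  step 1: row=7, L[7]='$', prepend. Next row=LF[7]=0
  step 2: row=0, L[0]='0', prepend. Next row=LF[0]=1
  step 3: row=1, L[1]='3', prepend. Next row=LF[1]=10
  step 4: row=10, L[10]='b', prepend. Next row=LF[10]=12
  step 5: row=12, L[12]='b', prepend. Next row=LF[12]=13
  step 6: row=13, L[13]='2', prepend. Next row=LF[13]=9
  step 7: row=9, L[9]='0', prepend. Next row=LF[9]=4
  step 8: row=4, L[4]='2', prepend. Next row=LF[4]=6
  step 9: row=6, L[6]='0', prepend. Next row=LF[6]=3
  step 10: row=3, L[3]='0', prepend. Next row=LF[3]=2
  step 11: row=2, L[2]='1', prepend. Next row=LF[2]=5
  step 12: row=5, L[5]='b', prepend. Next row=LF[5]=11
  step 13: row=11, L[11]='2', prepend. Next row=LF[11]=8
  step 14: row=8, L[8]='2', prepend. Next row=LF[8]=7
Reversed output: 22b100202bb30$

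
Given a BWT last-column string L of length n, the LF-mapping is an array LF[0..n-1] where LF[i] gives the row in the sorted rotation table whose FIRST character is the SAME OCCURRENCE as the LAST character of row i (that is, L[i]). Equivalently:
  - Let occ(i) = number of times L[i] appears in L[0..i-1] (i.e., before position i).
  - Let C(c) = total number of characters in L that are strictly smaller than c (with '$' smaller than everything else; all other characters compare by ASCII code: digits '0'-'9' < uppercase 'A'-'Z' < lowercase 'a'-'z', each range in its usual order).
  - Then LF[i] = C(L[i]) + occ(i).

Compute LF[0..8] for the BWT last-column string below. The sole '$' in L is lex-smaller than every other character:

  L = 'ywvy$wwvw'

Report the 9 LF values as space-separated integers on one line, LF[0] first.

Answer: 7 3 1 8 0 4 5 2 6

Derivation:
Char counts: '$':1, 'v':2, 'w':4, 'y':2
C (first-col start): C('$')=0, C('v')=1, C('w')=3, C('y')=7
L[0]='y': occ=0, LF[0]=C('y')+0=7+0=7
L[1]='w': occ=0, LF[1]=C('w')+0=3+0=3
L[2]='v': occ=0, LF[2]=C('v')+0=1+0=1
L[3]='y': occ=1, LF[3]=C('y')+1=7+1=8
L[4]='$': occ=0, LF[4]=C('$')+0=0+0=0
L[5]='w': occ=1, LF[5]=C('w')+1=3+1=4
L[6]='w': occ=2, LF[6]=C('w')+2=3+2=5
L[7]='v': occ=1, LF[7]=C('v')+1=1+1=2
L[8]='w': occ=3, LF[8]=C('w')+3=3+3=6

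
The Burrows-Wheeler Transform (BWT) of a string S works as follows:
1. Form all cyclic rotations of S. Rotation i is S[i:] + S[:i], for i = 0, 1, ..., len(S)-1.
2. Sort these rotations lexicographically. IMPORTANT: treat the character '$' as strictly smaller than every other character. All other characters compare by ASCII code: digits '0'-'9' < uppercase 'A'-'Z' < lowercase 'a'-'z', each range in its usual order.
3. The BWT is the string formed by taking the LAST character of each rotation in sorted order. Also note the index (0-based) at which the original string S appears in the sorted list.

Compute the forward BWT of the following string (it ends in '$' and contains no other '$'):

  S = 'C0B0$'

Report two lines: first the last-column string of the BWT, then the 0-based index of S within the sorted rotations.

Answer: 0BC0$
4

Derivation:
All 5 rotations (rotation i = S[i:]+S[:i]):
  rot[0] = C0B0$
  rot[1] = 0B0$C
  rot[2] = B0$C0
  rot[3] = 0$C0B
  rot[4] = $C0B0
Sorted (with $ < everything):
  sorted[0] = $C0B0  (last char: '0')
  sorted[1] = 0$C0B  (last char: 'B')
  sorted[2] = 0B0$C  (last char: 'C')
  sorted[3] = B0$C0  (last char: '0')
  sorted[4] = C0B0$  (last char: '$')
Last column: 0BC0$
Original string S is at sorted index 4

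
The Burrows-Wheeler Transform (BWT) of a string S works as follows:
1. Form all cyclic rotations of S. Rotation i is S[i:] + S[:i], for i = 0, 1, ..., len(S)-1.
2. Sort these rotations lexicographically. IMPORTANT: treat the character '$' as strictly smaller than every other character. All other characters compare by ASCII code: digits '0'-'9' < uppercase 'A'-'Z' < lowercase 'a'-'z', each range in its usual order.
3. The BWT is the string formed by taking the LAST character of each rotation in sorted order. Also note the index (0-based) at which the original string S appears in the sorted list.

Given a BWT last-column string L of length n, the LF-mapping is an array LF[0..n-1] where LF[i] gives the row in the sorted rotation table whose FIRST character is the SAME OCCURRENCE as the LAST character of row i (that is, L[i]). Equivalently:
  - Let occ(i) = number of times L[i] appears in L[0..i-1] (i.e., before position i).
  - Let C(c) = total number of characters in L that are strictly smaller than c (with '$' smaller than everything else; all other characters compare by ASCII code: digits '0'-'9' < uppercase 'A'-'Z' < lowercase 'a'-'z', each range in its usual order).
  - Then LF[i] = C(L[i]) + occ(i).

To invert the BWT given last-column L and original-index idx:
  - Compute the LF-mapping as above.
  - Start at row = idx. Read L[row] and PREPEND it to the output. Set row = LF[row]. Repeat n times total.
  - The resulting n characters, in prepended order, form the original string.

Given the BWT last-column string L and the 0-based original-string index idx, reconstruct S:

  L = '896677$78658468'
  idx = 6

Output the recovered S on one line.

Answer: 68948876776658$

Derivation:
LF mapping: 10 14 3 4 7 8 0 9 11 5 2 12 1 6 13
Walk LF starting at row 6, prepending L[row]:
  step 1: row=6, L[6]='$', prepend. Next row=LF[6]=0
  step 2: row=0, L[0]='8', prepend. Next row=LF[0]=10
  step 3: row=10, L[10]='5', prepend. Next row=LF[10]=2
  step 4: row=2, L[2]='6', prepend. Next row=LF[2]=3
  step 5: row=3, L[3]='6', prepend. Next row=LF[3]=4
  step 6: row=4, L[4]='7', prepend. Next row=LF[4]=7
  step 7: row=7, L[7]='7', prepend. Next row=LF[7]=9
  step 8: row=9, L[9]='6', prepend. Next row=LF[9]=5
  step 9: row=5, L[5]='7', prepend. Next row=LF[5]=8
  step 10: row=8, L[8]='8', prepend. Next row=LF[8]=11
  step 11: row=11, L[11]='8', prepend. Next row=LF[11]=12
  step 12: row=12, L[12]='4', prepend. Next row=LF[12]=1
  step 13: row=1, L[1]='9', prepend. Next row=LF[1]=14
  step 14: row=14, L[14]='8', prepend. Next row=LF[14]=13
  step 15: row=13, L[13]='6', prepend. Next row=LF[13]=6
Reversed output: 68948876776658$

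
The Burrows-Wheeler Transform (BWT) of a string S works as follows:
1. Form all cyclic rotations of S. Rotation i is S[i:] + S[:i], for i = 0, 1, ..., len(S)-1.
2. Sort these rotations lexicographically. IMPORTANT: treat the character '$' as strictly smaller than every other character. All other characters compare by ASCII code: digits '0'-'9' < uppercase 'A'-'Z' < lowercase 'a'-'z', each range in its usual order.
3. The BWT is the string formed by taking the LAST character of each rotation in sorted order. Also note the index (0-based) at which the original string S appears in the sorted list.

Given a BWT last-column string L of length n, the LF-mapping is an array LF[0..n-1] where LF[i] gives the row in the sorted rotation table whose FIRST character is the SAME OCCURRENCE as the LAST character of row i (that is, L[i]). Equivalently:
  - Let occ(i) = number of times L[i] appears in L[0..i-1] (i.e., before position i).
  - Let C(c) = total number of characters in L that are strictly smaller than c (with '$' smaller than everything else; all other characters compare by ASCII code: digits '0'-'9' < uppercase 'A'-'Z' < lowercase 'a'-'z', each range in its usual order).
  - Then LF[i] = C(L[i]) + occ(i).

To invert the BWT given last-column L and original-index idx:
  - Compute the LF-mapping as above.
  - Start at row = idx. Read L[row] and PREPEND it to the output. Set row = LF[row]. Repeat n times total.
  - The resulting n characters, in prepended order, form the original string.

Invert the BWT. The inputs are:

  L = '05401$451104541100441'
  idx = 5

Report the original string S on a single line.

Answer: 04511141540014410450$

Derivation:
LF mapping: 1 18 12 2 6 0 13 19 7 8 3 14 20 15 9 10 4 5 16 17 11
Walk LF starting at row 5, prepending L[row]:
  step 1: row=5, L[5]='$', prepend. Next row=LF[5]=0
  step 2: row=0, L[0]='0', prepend. Next row=LF[0]=1
  step 3: row=1, L[1]='5', prepend. Next row=LF[1]=18
  step 4: row=18, L[18]='4', prepend. Next row=LF[18]=16
  step 5: row=16, L[16]='0', prepend. Next row=LF[16]=4
  step 6: row=4, L[4]='1', prepend. Next row=LF[4]=6
  step 7: row=6, L[6]='4', prepend. Next row=LF[6]=13
  step 8: row=13, L[13]='4', prepend. Next row=LF[13]=15
  step 9: row=15, L[15]='1', prepend. Next row=LF[15]=10
  step 10: row=10, L[10]='0', prepend. Next row=LF[10]=3
  step 11: row=3, L[3]='0', prepend. Next row=LF[3]=2
  step 12: row=2, L[2]='4', prepend. Next row=LF[2]=12
  step 13: row=12, L[12]='5', prepend. Next row=LF[12]=20
  step 14: row=20, L[20]='1', prepend. Next row=LF[20]=11
  step 15: row=11, L[11]='4', prepend. Next row=LF[11]=14
  step 16: row=14, L[14]='1', prepend. Next row=LF[14]=9
  step 17: row=9, L[9]='1', prepend. Next row=LF[9]=8
  step 18: row=8, L[8]='1', prepend. Next row=LF[8]=7
  step 19: row=7, L[7]='5', prepend. Next row=LF[7]=19
  step 20: row=19, L[19]='4', prepend. Next row=LF[19]=17
  step 21: row=17, L[17]='0', prepend. Next row=LF[17]=5
Reversed output: 04511141540014410450$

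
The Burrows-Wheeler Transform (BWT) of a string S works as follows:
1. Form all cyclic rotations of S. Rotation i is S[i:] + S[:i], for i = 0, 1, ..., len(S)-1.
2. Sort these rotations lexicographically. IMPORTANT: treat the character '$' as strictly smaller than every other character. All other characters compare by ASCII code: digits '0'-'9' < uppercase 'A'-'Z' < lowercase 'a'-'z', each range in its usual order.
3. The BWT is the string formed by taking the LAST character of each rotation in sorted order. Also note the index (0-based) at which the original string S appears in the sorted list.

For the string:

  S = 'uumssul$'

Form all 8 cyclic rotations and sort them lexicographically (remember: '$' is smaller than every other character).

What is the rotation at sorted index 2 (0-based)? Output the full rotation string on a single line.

All 8 rotations (rotation i = S[i:]+S[:i]):
  rot[0] = uumssul$
  rot[1] = umssul$u
  rot[2] = mssul$uu
  rot[3] = ssul$uum
  rot[4] = sul$uums
  rot[5] = ul$uumss
  rot[6] = l$uumssu
  rot[7] = $uumssul
Sorted (with $ < everything):
  sorted[0] = $uumssul
  sorted[1] = l$uumssu
  sorted[2] = mssul$uu
  sorted[3] = ssul$uum
  sorted[4] = sul$uums
  sorted[5] = ul$uumss
  sorted[6] = umssul$u
  sorted[7] = uumssul$
sorted[2] = mssul$uu

Answer: mssul$uu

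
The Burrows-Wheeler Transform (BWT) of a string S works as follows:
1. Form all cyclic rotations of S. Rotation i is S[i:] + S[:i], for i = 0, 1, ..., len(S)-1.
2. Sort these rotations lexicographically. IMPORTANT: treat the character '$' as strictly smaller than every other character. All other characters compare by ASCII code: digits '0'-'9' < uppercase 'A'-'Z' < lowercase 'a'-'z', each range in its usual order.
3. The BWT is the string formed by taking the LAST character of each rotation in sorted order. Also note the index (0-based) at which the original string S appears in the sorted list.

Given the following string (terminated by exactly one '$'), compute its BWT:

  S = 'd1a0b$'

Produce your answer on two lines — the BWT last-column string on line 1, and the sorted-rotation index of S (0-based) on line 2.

Answer: bad10$
5

Derivation:
All 6 rotations (rotation i = S[i:]+S[:i]):
  rot[0] = d1a0b$
  rot[1] = 1a0b$d
  rot[2] = a0b$d1
  rot[3] = 0b$d1a
  rot[4] = b$d1a0
  rot[5] = $d1a0b
Sorted (with $ < everything):
  sorted[0] = $d1a0b  (last char: 'b')
  sorted[1] = 0b$d1a  (last char: 'a')
  sorted[2] = 1a0b$d  (last char: 'd')
  sorted[3] = a0b$d1  (last char: '1')
  sorted[4] = b$d1a0  (last char: '0')
  sorted[5] = d1a0b$  (last char: '$')
Last column: bad10$
Original string S is at sorted index 5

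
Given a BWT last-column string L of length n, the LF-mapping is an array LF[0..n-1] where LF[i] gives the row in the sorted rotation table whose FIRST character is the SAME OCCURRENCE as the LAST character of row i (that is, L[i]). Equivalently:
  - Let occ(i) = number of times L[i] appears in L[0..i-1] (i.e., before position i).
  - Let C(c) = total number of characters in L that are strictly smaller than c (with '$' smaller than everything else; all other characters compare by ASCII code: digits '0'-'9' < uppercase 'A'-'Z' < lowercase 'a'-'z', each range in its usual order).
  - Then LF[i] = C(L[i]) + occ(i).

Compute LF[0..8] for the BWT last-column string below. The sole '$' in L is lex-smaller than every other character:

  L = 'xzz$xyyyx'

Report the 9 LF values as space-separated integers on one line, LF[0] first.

Char counts: '$':1, 'x':3, 'y':3, 'z':2
C (first-col start): C('$')=0, C('x')=1, C('y')=4, C('z')=7
L[0]='x': occ=0, LF[0]=C('x')+0=1+0=1
L[1]='z': occ=0, LF[1]=C('z')+0=7+0=7
L[2]='z': occ=1, LF[2]=C('z')+1=7+1=8
L[3]='$': occ=0, LF[3]=C('$')+0=0+0=0
L[4]='x': occ=1, LF[4]=C('x')+1=1+1=2
L[5]='y': occ=0, LF[5]=C('y')+0=4+0=4
L[6]='y': occ=1, LF[6]=C('y')+1=4+1=5
L[7]='y': occ=2, LF[7]=C('y')+2=4+2=6
L[8]='x': occ=2, LF[8]=C('x')+2=1+2=3

Answer: 1 7 8 0 2 4 5 6 3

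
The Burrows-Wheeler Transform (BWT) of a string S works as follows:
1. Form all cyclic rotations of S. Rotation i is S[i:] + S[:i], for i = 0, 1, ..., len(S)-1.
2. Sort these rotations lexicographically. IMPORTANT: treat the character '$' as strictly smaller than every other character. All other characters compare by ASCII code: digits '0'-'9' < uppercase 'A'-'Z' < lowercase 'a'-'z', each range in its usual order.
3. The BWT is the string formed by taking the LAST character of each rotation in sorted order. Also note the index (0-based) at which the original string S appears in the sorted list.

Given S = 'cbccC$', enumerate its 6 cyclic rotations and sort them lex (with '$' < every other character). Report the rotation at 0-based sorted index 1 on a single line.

Answer: C$cbcc

Derivation:
All 6 rotations (rotation i = S[i:]+S[:i]):
  rot[0] = cbccC$
  rot[1] = bccC$c
  rot[2] = ccC$cb
  rot[3] = cC$cbc
  rot[4] = C$cbcc
  rot[5] = $cbccC
Sorted (with $ < everything):
  sorted[0] = $cbccC
  sorted[1] = C$cbcc
  sorted[2] = bccC$c
  sorted[3] = cC$cbc
  sorted[4] = cbccC$
  sorted[5] = ccC$cb
sorted[1] = C$cbcc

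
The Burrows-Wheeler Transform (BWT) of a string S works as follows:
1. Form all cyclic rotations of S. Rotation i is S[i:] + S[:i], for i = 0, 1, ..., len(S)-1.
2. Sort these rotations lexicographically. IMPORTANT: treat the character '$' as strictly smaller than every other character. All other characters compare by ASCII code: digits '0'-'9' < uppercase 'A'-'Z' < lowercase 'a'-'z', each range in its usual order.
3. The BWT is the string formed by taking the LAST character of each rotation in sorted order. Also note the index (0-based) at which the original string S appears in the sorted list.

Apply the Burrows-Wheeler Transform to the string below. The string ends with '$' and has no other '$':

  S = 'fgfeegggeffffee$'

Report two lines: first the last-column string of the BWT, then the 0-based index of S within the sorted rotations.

All 16 rotations (rotation i = S[i:]+S[:i]):
  rot[0] = fgfeegggeffffee$
  rot[1] = gfeegggeffffee$f
  rot[2] = feegggeffffee$fg
  rot[3] = eegggeffffee$fgf
  rot[4] = egggeffffee$fgfe
  rot[5] = gggeffffee$fgfee
  rot[6] = ggeffffee$fgfeeg
  rot[7] = geffffee$fgfeegg
  rot[8] = effffee$fgfeeggg
  rot[9] = ffffee$fgfeeggge
  rot[10] = fffee$fgfeegggef
  rot[11] = ffee$fgfeegggeff
  rot[12] = fee$fgfeegggefff
  rot[13] = ee$fgfeegggeffff
  rot[14] = e$fgfeegggeffffe
  rot[15] = $fgfeegggeffffee
Sorted (with $ < everything):
  sorted[0] = $fgfeegggeffffee  (last char: 'e')
  sorted[1] = e$fgfeegggeffffe  (last char: 'e')
  sorted[2] = ee$fgfeegggeffff  (last char: 'f')
  sorted[3] = eegggeffffee$fgf  (last char: 'f')
  sorted[4] = effffee$fgfeeggg  (last char: 'g')
  sorted[5] = egggeffffee$fgfe  (last char: 'e')
  sorted[6] = fee$fgfeegggefff  (last char: 'f')
  sorted[7] = feegggeffffee$fg  (last char: 'g')
  sorted[8] = ffee$fgfeegggeff  (last char: 'f')
  sorted[9] = fffee$fgfeegggef  (last char: 'f')
  sorted[10] = ffffee$fgfeeggge  (last char: 'e')
  sorted[11] = fgfeegggeffffee$  (last char: '$')
  sorted[12] = geffffee$fgfeegg  (last char: 'g')
  sorted[13] = gfeegggeffffee$f  (last char: 'f')
  sorted[14] = ggeffffee$fgfeeg  (last char: 'g')
  sorted[15] = gggeffffee$fgfee  (last char: 'e')
Last column: eeffgefgffe$gfge
Original string S is at sorted index 11

Answer: eeffgefgffe$gfge
11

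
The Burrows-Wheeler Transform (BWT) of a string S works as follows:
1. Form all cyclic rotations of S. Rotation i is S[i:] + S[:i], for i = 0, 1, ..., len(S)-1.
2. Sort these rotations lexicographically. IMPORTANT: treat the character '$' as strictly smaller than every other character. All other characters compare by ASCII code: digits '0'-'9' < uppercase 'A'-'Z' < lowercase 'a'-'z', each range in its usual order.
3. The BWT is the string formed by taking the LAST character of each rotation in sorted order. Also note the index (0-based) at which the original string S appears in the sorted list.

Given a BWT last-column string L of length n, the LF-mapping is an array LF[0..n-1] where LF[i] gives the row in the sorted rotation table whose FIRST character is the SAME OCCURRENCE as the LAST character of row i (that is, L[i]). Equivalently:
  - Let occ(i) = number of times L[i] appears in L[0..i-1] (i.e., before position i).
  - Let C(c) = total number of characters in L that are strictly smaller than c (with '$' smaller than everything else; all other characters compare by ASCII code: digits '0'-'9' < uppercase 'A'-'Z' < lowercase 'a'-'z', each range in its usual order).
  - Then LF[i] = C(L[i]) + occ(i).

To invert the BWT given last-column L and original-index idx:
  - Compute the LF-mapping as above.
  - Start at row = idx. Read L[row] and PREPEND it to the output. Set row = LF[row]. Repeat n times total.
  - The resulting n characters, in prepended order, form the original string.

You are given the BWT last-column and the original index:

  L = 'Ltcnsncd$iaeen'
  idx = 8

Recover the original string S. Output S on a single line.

Answer: incandescentL$

Derivation:
LF mapping: 1 13 3 9 12 10 4 5 0 8 2 6 7 11
Walk LF starting at row 8, prepending L[row]:
  step 1: row=8, L[8]='$', prepend. Next row=LF[8]=0
  step 2: row=0, L[0]='L', prepend. Next row=LF[0]=1
  step 3: row=1, L[1]='t', prepend. Next row=LF[1]=13
  step 4: row=13, L[13]='n', prepend. Next row=LF[13]=11
  step 5: row=11, L[11]='e', prepend. Next row=LF[11]=6
  step 6: row=6, L[6]='c', prepend. Next row=LF[6]=4
  step 7: row=4, L[4]='s', prepend. Next row=LF[4]=12
  step 8: row=12, L[12]='e', prepend. Next row=LF[12]=7
  step 9: row=7, L[7]='d', prepend. Next row=LF[7]=5
  step 10: row=5, L[5]='n', prepend. Next row=LF[5]=10
  step 11: row=10, L[10]='a', prepend. Next row=LF[10]=2
  step 12: row=2, L[2]='c', prepend. Next row=LF[2]=3
  step 13: row=3, L[3]='n', prepend. Next row=LF[3]=9
  step 14: row=9, L[9]='i', prepend. Next row=LF[9]=8
Reversed output: incandescentL$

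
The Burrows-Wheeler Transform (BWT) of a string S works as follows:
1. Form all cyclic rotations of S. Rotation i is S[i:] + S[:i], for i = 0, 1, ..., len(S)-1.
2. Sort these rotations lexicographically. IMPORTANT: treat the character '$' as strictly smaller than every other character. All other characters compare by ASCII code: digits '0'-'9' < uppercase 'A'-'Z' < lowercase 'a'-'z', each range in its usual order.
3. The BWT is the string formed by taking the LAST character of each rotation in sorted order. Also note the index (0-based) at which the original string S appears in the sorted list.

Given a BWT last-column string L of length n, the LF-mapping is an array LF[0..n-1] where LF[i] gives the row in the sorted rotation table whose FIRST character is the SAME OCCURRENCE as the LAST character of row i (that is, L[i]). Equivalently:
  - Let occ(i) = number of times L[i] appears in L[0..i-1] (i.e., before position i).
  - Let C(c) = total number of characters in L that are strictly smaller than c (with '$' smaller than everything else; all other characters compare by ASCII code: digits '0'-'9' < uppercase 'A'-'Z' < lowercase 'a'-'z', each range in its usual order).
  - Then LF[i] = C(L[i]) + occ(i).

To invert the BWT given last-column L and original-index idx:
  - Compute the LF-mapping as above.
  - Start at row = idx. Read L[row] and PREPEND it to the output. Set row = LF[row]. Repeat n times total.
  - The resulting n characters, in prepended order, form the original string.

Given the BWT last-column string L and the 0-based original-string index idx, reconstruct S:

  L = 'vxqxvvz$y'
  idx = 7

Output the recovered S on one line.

LF mapping: 2 5 1 6 3 4 8 0 7
Walk LF starting at row 7, prepending L[row]:
  step 1: row=7, L[7]='$', prepend. Next row=LF[7]=0
  step 2: row=0, L[0]='v', prepend. Next row=LF[0]=2
  step 3: row=2, L[2]='q', prepend. Next row=LF[2]=1
  step 4: row=1, L[1]='x', prepend. Next row=LF[1]=5
  step 5: row=5, L[5]='v', prepend. Next row=LF[5]=4
  step 6: row=4, L[4]='v', prepend. Next row=LF[4]=3
  step 7: row=3, L[3]='x', prepend. Next row=LF[3]=6
  step 8: row=6, L[6]='z', prepend. Next row=LF[6]=8
  step 9: row=8, L[8]='y', prepend. Next row=LF[8]=7
Reversed output: yzxvvxqv$

Answer: yzxvvxqv$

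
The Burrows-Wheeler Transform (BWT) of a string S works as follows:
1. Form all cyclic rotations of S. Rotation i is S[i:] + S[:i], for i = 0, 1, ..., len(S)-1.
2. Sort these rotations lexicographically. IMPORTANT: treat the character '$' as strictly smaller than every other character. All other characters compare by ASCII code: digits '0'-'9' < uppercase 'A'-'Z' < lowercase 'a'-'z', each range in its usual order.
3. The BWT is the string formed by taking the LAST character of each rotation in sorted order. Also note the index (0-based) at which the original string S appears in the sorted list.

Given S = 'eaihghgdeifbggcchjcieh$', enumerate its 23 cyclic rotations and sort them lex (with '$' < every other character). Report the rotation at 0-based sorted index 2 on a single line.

Answer: bggcchjcieh$eaihghgdeif

Derivation:
All 23 rotations (rotation i = S[i:]+S[:i]):
  rot[0] = eaihghgdeifbggcchjcieh$
  rot[1] = aihghgdeifbggcchjcieh$e
  rot[2] = ihghgdeifbggcchjcieh$ea
  rot[3] = hghgdeifbggcchjcieh$eai
  rot[4] = ghgdeifbggcchjcieh$eaih
  rot[5] = hgdeifbggcchjcieh$eaihg
  rot[6] = gdeifbggcchjcieh$eaihgh
  rot[7] = deifbggcchjcieh$eaihghg
  rot[8] = eifbggcchjcieh$eaihghgd
  rot[9] = ifbggcchjcieh$eaihghgde
  rot[10] = fbggcchjcieh$eaihghgdei
  rot[11] = bggcchjcieh$eaihghgdeif
  rot[12] = ggcchjcieh$eaihghgdeifb
  rot[13] = gcchjcieh$eaihghgdeifbg
  rot[14] = cchjcieh$eaihghgdeifbgg
  rot[15] = chjcieh$eaihghgdeifbggc
  rot[16] = hjcieh$eaihghgdeifbggcc
  rot[17] = jcieh$eaihghgdeifbggcch
  rot[18] = cieh$eaihghgdeifbggcchj
  rot[19] = ieh$eaihghgdeifbggcchjc
  rot[20] = eh$eaihghgdeifbggcchjci
  rot[21] = h$eaihghgdeifbggcchjcie
  rot[22] = $eaihghgdeifbggcchjcieh
Sorted (with $ < everything):
  sorted[0] = $eaihghgdeifbggcchjcieh
  sorted[1] = aihghgdeifbggcchjcieh$e
  sorted[2] = bggcchjcieh$eaihghgdeif
  sorted[3] = cchjcieh$eaihghgdeifbgg
  sorted[4] = chjcieh$eaihghgdeifbggc
  sorted[5] = cieh$eaihghgdeifbggcchj
  sorted[6] = deifbggcchjcieh$eaihghg
  sorted[7] = eaihghgdeifbggcchjcieh$
  sorted[8] = eh$eaihghgdeifbggcchjci
  sorted[9] = eifbggcchjcieh$eaihghgd
  sorted[10] = fbggcchjcieh$eaihghgdei
  sorted[11] = gcchjcieh$eaihghgdeifbg
  sorted[12] = gdeifbggcchjcieh$eaihgh
  sorted[13] = ggcchjcieh$eaihghgdeifb
  sorted[14] = ghgdeifbggcchjcieh$eaih
  sorted[15] = h$eaihghgdeifbggcchjcie
  sorted[16] = hgdeifbggcchjcieh$eaihg
  sorted[17] = hghgdeifbggcchjcieh$eai
  sorted[18] = hjcieh$eaihghgdeifbggcc
  sorted[19] = ieh$eaihghgdeifbggcchjc
  sorted[20] = ifbggcchjcieh$eaihghgde
  sorted[21] = ihghgdeifbggcchjcieh$ea
  sorted[22] = jcieh$eaihghgdeifbggcch
sorted[2] = bggcchjcieh$eaihghgdeif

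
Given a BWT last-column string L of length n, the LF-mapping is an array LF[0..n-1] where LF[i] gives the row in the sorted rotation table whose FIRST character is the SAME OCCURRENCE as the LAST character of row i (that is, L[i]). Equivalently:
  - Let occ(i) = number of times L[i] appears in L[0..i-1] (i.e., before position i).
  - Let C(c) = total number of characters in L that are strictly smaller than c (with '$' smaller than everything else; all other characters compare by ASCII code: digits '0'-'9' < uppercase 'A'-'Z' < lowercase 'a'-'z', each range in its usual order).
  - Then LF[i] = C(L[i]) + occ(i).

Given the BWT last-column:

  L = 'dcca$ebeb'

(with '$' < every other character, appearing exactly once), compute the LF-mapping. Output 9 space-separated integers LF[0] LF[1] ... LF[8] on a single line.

Answer: 6 4 5 1 0 7 2 8 3

Derivation:
Char counts: '$':1, 'a':1, 'b':2, 'c':2, 'd':1, 'e':2
C (first-col start): C('$')=0, C('a')=1, C('b')=2, C('c')=4, C('d')=6, C('e')=7
L[0]='d': occ=0, LF[0]=C('d')+0=6+0=6
L[1]='c': occ=0, LF[1]=C('c')+0=4+0=4
L[2]='c': occ=1, LF[2]=C('c')+1=4+1=5
L[3]='a': occ=0, LF[3]=C('a')+0=1+0=1
L[4]='$': occ=0, LF[4]=C('$')+0=0+0=0
L[5]='e': occ=0, LF[5]=C('e')+0=7+0=7
L[6]='b': occ=0, LF[6]=C('b')+0=2+0=2
L[7]='e': occ=1, LF[7]=C('e')+1=7+1=8
L[8]='b': occ=1, LF[8]=C('b')+1=2+1=3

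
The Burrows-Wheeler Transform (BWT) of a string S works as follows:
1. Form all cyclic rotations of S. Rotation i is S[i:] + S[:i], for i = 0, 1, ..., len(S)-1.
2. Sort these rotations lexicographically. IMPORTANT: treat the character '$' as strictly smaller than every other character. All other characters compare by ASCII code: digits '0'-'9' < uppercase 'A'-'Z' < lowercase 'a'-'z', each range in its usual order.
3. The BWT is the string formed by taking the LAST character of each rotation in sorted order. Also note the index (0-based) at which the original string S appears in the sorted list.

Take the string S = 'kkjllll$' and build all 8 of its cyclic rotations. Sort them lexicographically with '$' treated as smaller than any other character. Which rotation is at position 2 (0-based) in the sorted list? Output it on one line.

All 8 rotations (rotation i = S[i:]+S[:i]):
  rot[0] = kkjllll$
  rot[1] = kjllll$k
  rot[2] = jllll$kk
  rot[3] = llll$kkj
  rot[4] = lll$kkjl
  rot[5] = ll$kkjll
  rot[6] = l$kkjlll
  rot[7] = $kkjllll
Sorted (with $ < everything):
  sorted[0] = $kkjllll
  sorted[1] = jllll$kk
  sorted[2] = kjllll$k
  sorted[3] = kkjllll$
  sorted[4] = l$kkjlll
  sorted[5] = ll$kkjll
  sorted[6] = lll$kkjl
  sorted[7] = llll$kkj
sorted[2] = kjllll$k

Answer: kjllll$k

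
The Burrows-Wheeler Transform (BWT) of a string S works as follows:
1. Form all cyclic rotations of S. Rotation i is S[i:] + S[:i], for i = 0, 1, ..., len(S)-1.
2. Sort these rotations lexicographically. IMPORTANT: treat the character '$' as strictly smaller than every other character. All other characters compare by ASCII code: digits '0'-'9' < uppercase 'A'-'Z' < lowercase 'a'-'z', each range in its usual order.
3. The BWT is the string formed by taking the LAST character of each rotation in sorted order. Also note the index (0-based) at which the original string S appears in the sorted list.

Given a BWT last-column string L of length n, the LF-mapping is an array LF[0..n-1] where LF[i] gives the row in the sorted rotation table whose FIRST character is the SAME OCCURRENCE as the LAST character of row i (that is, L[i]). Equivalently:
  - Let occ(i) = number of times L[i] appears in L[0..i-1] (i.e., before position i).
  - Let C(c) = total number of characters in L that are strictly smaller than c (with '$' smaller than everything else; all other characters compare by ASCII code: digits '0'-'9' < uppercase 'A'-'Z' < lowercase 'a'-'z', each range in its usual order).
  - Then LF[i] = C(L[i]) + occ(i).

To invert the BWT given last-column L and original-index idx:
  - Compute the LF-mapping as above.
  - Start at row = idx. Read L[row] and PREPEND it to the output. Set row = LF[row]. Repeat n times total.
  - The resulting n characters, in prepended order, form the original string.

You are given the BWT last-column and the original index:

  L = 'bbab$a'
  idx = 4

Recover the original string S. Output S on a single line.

Answer: baabb$

Derivation:
LF mapping: 3 4 1 5 0 2
Walk LF starting at row 4, prepending L[row]:
  step 1: row=4, L[4]='$', prepend. Next row=LF[4]=0
  step 2: row=0, L[0]='b', prepend. Next row=LF[0]=3
  step 3: row=3, L[3]='b', prepend. Next row=LF[3]=5
  step 4: row=5, L[5]='a', prepend. Next row=LF[5]=2
  step 5: row=2, L[2]='a', prepend. Next row=LF[2]=1
  step 6: row=1, L[1]='b', prepend. Next row=LF[1]=4
Reversed output: baabb$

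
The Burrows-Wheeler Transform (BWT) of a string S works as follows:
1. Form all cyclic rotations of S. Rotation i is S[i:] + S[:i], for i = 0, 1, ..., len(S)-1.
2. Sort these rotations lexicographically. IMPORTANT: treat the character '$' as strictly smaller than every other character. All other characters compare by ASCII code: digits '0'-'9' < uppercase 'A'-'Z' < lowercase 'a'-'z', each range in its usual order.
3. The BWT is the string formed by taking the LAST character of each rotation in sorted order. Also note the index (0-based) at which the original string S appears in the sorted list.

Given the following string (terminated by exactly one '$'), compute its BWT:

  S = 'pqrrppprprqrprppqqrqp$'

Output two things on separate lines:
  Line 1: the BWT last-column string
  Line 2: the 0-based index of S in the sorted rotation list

All 22 rotations (rotation i = S[i:]+S[:i]):
  rot[0] = pqrrppprprqrprppqqrqp$
  rot[1] = qrrppprprqrprppqqrqp$p
  rot[2] = rrppprprqrprppqqrqp$pq
  rot[3] = rppprprqrprppqqrqp$pqr
  rot[4] = ppprprqrprppqqrqp$pqrr
  rot[5] = pprprqrprppqqrqp$pqrrp
  rot[6] = prprqrprppqqrqp$pqrrpp
  rot[7] = rprqrprppqqrqp$pqrrppp
  rot[8] = prqrprppqqrqp$pqrrpppr
  rot[9] = rqrprppqqrqp$pqrrppprp
  rot[10] = qrprppqqrqp$pqrrppprpr
  rot[11] = rprppqqrqp$pqrrppprprq
  rot[12] = prppqqrqp$pqrrppprprqr
  rot[13] = rppqqrqp$pqrrppprprqrp
  rot[14] = ppqqrqp$pqrrppprprqrpr
  rot[15] = pqqrqp$pqrrppprprqrprp
  rot[16] = qqrqp$pqrrppprprqrprpp
  rot[17] = qrqp$pqrrppprprqrprppq
  rot[18] = rqp$pqrrppprprqrprppqq
  rot[19] = qp$pqrrppprprqrprppqqr
  rot[20] = p$pqrrppprprqrprppqqrq
  rot[21] = $pqrrppprprqrprppqqrqp
Sorted (with $ < everything):
  sorted[0] = $pqrrppprprqrprppqqrqp  (last char: 'p')
  sorted[1] = p$pqrrppprprqrprppqqrq  (last char: 'q')
  sorted[2] = ppprprqrprppqqrqp$pqrr  (last char: 'r')
  sorted[3] = ppqqrqp$pqrrppprprqrpr  (last char: 'r')
  sorted[4] = pprprqrprppqqrqp$pqrrp  (last char: 'p')
  sorted[5] = pqqrqp$pqrrppprprqrprp  (last char: 'p')
  sorted[6] = pqrrppprprqrprppqqrqp$  (last char: '$')
  sorted[7] = prppqqrqp$pqrrppprprqr  (last char: 'r')
  sorted[8] = prprqrprppqqrqp$pqrrpp  (last char: 'p')
  sorted[9] = prqrprppqqrqp$pqrrpppr  (last char: 'r')
  sorted[10] = qp$pqrrppprprqrprppqqr  (last char: 'r')
  sorted[11] = qqrqp$pqrrppprprqrprpp  (last char: 'p')
  sorted[12] = qrprppqqrqp$pqrrppprpr  (last char: 'r')
  sorted[13] = qrqp$pqrrppprprqrprppq  (last char: 'q')
  sorted[14] = qrrppprprqrprppqqrqp$p  (last char: 'p')
  sorted[15] = rppprprqrprppqqrqp$pqr  (last char: 'r')
  sorted[16] = rppqqrqp$pqrrppprprqrp  (last char: 'p')
  sorted[17] = rprppqqrqp$pqrrppprprq  (last char: 'q')
  sorted[18] = rprqrprppqqrqp$pqrrppp  (last char: 'p')
  sorted[19] = rqp$pqrrppprprqrprppqq  (last char: 'q')
  sorted[20] = rqrprppqqrqp$pqrrppprp  (last char: 'p')
  sorted[21] = rrppprprqrprppqqrqp$pq  (last char: 'q')
Last column: pqrrpp$rprrprqprpqpqpq
Original string S is at sorted index 6

Answer: pqrrpp$rprrprqprpqpqpq
6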